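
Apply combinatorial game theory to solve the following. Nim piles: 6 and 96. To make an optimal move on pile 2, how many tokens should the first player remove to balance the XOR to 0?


Piles: 6 and 96
Current XOR: 6 XOR 96 = 102 (non-zero, so this is an N-position).
To make the XOR zero, we need to find a move that balances the piles.
For pile 2 (size 96): target = 96 XOR 102 = 6
We reduce pile 2 from 96 to 6.
Tokens removed: 96 - 6 = 90
Verification: 6 XOR 6 = 0

90


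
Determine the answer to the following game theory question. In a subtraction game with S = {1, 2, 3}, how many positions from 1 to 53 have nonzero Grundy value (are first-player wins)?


Subtraction set S = {1, 2, 3}, so G(n) = n mod 4.
G(n) = 0 when n is a multiple of 4.
Multiples of 4 in [1, 53]: 13
N-positions (nonzero Grundy) = 53 - 13 = 40

40


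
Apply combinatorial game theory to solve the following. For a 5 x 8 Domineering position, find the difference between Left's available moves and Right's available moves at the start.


Board is 5 x 8 (rows x cols).
Left (vertical) placements: (rows-1) * cols = 4 * 8 = 32
Right (horizontal) placements: rows * (cols-1) = 5 * 7 = 35
Advantage = Left - Right = 32 - 35 = -3

-3


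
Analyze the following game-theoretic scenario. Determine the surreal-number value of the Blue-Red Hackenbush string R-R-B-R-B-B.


Edges (from ground): R-R-B-R-B-B
By Berlekamp's sign-expansion rule, a Blue-Red Hackenbush stalk has the value of the surreal number whose sign sequence is the edge sequence with B -> + and R -> -.
Sign sequence: --+-++
Trace the sign expansion in the surreal number tree, starting from 0:
Edge 1: R (sign -) -> bounds (-inf, 0), value = -1
Edge 2: R (sign -) -> bounds (-inf, -1), value = -2
Edge 3: B (sign +) -> bounds (-2, -1), value = -3/2
Edge 4: R (sign -) -> bounds (-2, -3/2), value = -7/4
Edge 5: B (sign +) -> bounds (-7/4, -3/2), value = -13/8
Edge 6: B (sign +) -> bounds (-13/8, -3/2), value = -25/16
Game value = -25/16

-25/16


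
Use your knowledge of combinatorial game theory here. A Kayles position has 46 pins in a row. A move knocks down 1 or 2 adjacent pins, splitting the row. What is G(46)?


Kayles: a move removes 1 or 2 adjacent pins from a contiguous row.
Removing pins from a row of k leaves two independent rows (a, b) with a + b = k - 1 (one pin) or a + b = k - 2 (two pins); an end removal gives a = 0.
By Sprague-Grundy, G(k) = mex{ G(a) XOR G(b) } over all these splits. G(0) = 0.
G(1): splits (0,0):0^0=0 -> mex({0}) = 1
G(2): splits (0,1):0^1=1 (0,0):0^0=0 -> mex({0, 1}) = 2
G(3): splits (0,2):0^2=2 (1,1):1^1=0 (0,1):0^1=1 -> mex({0, 1, 2}) = 3
G(4): splits (0,3):0^3=3 (1,2):1^2=3 (0,2):0^2=2 (1,1):1^1=0 -> mex({0, 2, 3}) = 1
G(5): splits (0,4):0^1=1 (1,3):1^3=2 (2,2):2^2=0 (0,3):0^3=3 (1,2):1^2=3 -> mex({0, 1, 2, 3}) = 4
G(6) = mex({0, 1, 2, 4}) = 3
G(7) = mex({0, 1, 3, 4, 5}) = 2
G(8) = mex({0, 2, 3, 5, 6}) = 1
G(9) = mex({0, 1, 2, 3, 6, 7}) = 4
G(10) = mex({0, 1, 3, 4, 5, 7}) = 2
G(11) = mex({0, 1, 2, 3, 4, 5}) = 6
G(12) = mex({0, 1, 2, 3, 5, 6, 7}) = 4
G(13) = mex({0, 2, 3, 4, 6, 7}) = 1
G(14) = mex({0, 1, 4, 5, 6, 7}) = 2
G(15) = mex({0, 1, 2, 3, 4, 5, 6}) = 7
G(16) = mex({0, 2, 3, 5, 6, 7}) = 1
G(17) = mex({0, 1, 2, 3, 5, 6, 7}) = 4
G(18) = mex({0, 1, 2, 4, 5, 6}) = 3
G(19) = mex({0, 1, 3, 4, 5, 7}) = 2
G(20) = mex({0, 2, 3, 4, 5, 6, 7}) = 1
G(21) = mex({0, 1, 2, 3, 5, 6, 7}) = 4
G(22) = mex({0, 1, 2, 3, 4, 5, 7}) = 6
G(23) = mex({0, 1, 2, 3, 4, 5, 6}) = 7
G(24) = mex({0, 1, 2, 3, 5, 6, 7}) = 4
G(25) = mex({0, 2, 3, 4, 6, 7}) = 1
G(26) = mex({0, 1, 3, 4, 5, 6, 7}) = 2
G(27) = mex({0, 1, 2, 3, 4, 5, 6, 7}) = 8
G(28) = mex({0, 1, 2, 3, 4, 6, 7, 8}) = 5
G(29) = mex({0, 1, 2, 3, 5, 6, 7, 8, 9}) = 4
G(30) = mex({0, 1, 2, 3, 4, 5, 6, 9, 10}) = 7
G(31) = mex({0, 1, 3, 4, 5, 7, 10, 11}) = 2
G(32) = mex({0, 2, 3, 4, 5, 6, 7, 9, 11}) = 1
G(33) = mex({0, 1, 2, 3, 4, 5, 6, 7, 9, 12}) = 8
G(34) = mex({0, 1, 2, 3, 4, 5, 7, 8, 11, 12}) = 6
G(35) = mex({0, 1, 2, 3, 4, 5, 6, 8, 9, 10, 11}) = 7
G(36) = mex({0, 1, 2, 3, 5, 6, 7, 9, 10}) = 4
G(37) = mex({0, 2, 3, 4, 6, 7, 9, 10, 11, 12}) = 1
G(38) = mex({0, 1, 3, 4, 5, 6, 7, 9, 10, 11, 12}) = 2
G(39) = mex({0, 1, 2, 4, 5, 6, 7, 9, 10, 12, 14}) = 3
G(40) = mex({0, 2, 3, 4, 6, 7, 11, 12, 14}) = 1
G(41) = mex({0, 1, 2, 3, 5, 6, 7, 9, 10, 11, 12}) = 4
G(42) = mex({0, 1, 2, 3, 4, 5, 6, 9, 10}) = 7
G(43) = mex({0, 1, 3, 4, 5, 7, 9, 10, 12, 15}) = 2
G(44) = mex({0, 2, 3, 4, 5, 6, 7, 9, 10, 12, 15}) = 1
G(45) = mex({0, 1, 2, 3, 4, 5, 6, 7, 9, 10, 12, 14}) = 8
G(46) = mex({0, 1, 3, 4, 5, 7, 8, 11, 12, 14}) = 2
Therefore G(46) = 2.

2


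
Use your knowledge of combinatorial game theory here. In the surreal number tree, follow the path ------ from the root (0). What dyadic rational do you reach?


Sign expansion: ------
Rule: track bounds (lo, hi), initially (-inf, +inf). On '+', the current value becomes lo and we move to the simplest number in (value, hi): value + 1 if hi = +inf, otherwise the midpoint (value + hi)/2. On '-', the current value becomes hi and we move to value - 1 if lo = -inf, otherwise the midpoint (lo + value)/2.
Start at 0.
Step 1: sign = -, move left. Bounds: (-inf, 0). Value = -1
Step 2: sign = -, move left. Bounds: (-inf, -1). Value = -2
Step 3: sign = -, move left. Bounds: (-inf, -2). Value = -3
Step 4: sign = -, move left. Bounds: (-inf, -3). Value = -4
Step 5: sign = -, move left. Bounds: (-inf, -4). Value = -5
Step 6: sign = -, move left. Bounds: (-inf, -5). Value = -6
The surreal number with sign expansion ------ is -6.

-6


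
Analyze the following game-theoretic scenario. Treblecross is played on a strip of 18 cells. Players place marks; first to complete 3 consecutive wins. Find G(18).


Treblecross: place X on empty cells; 3-in-a-row wins.
Playing within two cells of an existing X lets the opponent win at once, so sensible play treats the cells i-2..i+2 around each X as dead. The player left with no safe cell loses, so this is a normal-play take-away game on strips of safe cells.
Placing X at cell i (0-indexed) of a strip of k safe cells leaves independent strips of sizes max(0, i-2) and max(0, k-i-3). Hence G(k) = mex{ G(max(0,i-2)) XOR G(max(0,k-i-3)) : 0 <= i < k }, with G(0) = 0.
G(1): splits (0,0):0^0=0 -> mex({0}) = 1
G(2): splits (0,0):0^0=0 -> mex({0}) = 1
G(3): splits (0,0):0^0=0 -> mex({0}) = 1
G(4): splits (0,1):0^1=1 (0,0):0^0=0 -> mex({0, 1}) = 2
G(5): splits (0,2):0^1=1 (0,1):0^1=1 (0,0):0^0=0 -> mex({0, 1}) = 2
G(6) = mex({1}) = 0
G(7) = mex({0, 1, 2}) = 3
G(8) = mex({0, 1, 2}) = 3
G(9) = mex({0, 2}) = 1
G(10) = mex({0, 2, 3}) = 1
G(11) = mex({0, 3}) = 1
G(12) = mex({1, 3}) = 0
G(13) = mex({0, 1, 2, 3}) = 4
G(14) = mex({0, 1, 2}) = 3
G(15) = mex({0, 1, 2}) = 3
G(16) = mex({0, 1, 2, 4}) = 3
G(17) = mex({0, 1, 3, 4}) = 2
G(18) = mex({0, 1, 3, 4}) = 2
Therefore G(18) = 2.

2


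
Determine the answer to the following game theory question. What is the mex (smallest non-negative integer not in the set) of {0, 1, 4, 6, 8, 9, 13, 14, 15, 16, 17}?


Set = {0, 1, 4, 6, 8, 9, 13, 14, 15, 16, 17}
0 is in the set.
1 is in the set.
2 is NOT in the set. This is the mex.
mex = 2

2


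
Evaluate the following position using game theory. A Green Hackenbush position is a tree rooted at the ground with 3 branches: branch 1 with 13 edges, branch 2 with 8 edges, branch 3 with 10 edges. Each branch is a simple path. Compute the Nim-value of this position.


The tree has 3 branches from the ground vertex.
In Green Hackenbush, the Nim-value of a simple path of length k is k.
Branch 1: length 13, Nim-value = 13
Branch 2: length 8, Nim-value = 8
Branch 3: length 10, Nim-value = 10
Total Nim-value = XOR of all branch values:
0 XOR 13 = 13
13 XOR 8 = 5
5 XOR 10 = 15
Nim-value of the tree = 15

15


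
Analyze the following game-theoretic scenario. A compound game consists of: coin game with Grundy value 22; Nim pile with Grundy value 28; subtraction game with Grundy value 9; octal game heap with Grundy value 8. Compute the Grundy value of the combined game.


By the Sprague-Grundy theorem, the Grundy value of a sum of games is the XOR of individual Grundy values.
coin game: Grundy value = 22. Running XOR: 0 XOR 22 = 22
Nim pile: Grundy value = 28. Running XOR: 22 XOR 28 = 10
subtraction game: Grundy value = 9. Running XOR: 10 XOR 9 = 3
octal game heap: Grundy value = 8. Running XOR: 3 XOR 8 = 11
The combined Grundy value is 11.

11


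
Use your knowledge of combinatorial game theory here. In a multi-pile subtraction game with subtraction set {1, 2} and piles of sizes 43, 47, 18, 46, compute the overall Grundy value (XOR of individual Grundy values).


Subtraction set: {1, 2}
For this subtraction set, G(n) = n mod 3 (period = max + 1 = 3).
Pile 1 (size 43): G(43) = 43 mod 3 = 1
Pile 2 (size 47): G(47) = 47 mod 3 = 2
Pile 3 (size 18): G(18) = 18 mod 3 = 0
Pile 4 (size 46): G(46) = 46 mod 3 = 1
Total Grundy value = XOR of all: 1 XOR 2 XOR 0 XOR 1 = 2

2


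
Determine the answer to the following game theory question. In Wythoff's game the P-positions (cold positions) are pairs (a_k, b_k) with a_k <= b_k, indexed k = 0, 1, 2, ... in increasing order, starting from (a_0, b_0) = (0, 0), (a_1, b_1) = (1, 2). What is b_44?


By Wythoff's theorem, a_k = floor(k * phi) and b_k = floor(k * phi^2) = a_k + k, where phi = (1 + sqrt(5))/2 is the golden ratio.
phi = (1 + sqrt(5))/2 = 1.618034
phi^2 = phi + 1 = 2.618034
k = 44
k * phi^2 = 44 * 2.618034 = 115.193496
b_44 = floor(k * phi^2) = 115 (check: a_44 + k = 71 + 44 = 115)

115


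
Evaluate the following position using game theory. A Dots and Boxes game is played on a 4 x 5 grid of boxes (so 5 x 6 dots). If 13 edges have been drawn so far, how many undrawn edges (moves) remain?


Grid: 4 x 5 boxes, i.e. 5 rows and 6 columns of dots.
Horizontal edges: (rows + 1) * cols = 5 * 5 = 25
Vertical edges: rows * (cols + 1) = 4 * 6 = 24
Total edges: 25 + 24 = 49
Edges drawn: 13
Remaining: 49 - 13 = 36

36


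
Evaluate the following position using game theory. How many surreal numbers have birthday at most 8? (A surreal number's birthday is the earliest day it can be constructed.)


Day 0: {|} = 0 is born. Count = 1.
Day n: the number of surreal numbers born by day n is 2^(n+1) - 1.
By day 0: 2^1 - 1 = 1
By day 1: 2^2 - 1 = 3
By day 2: 2^3 - 1 = 7
By day 3: 2^4 - 1 = 15
By day 4: 2^5 - 1 = 31
By day 5: 2^6 - 1 = 63
By day 6: 2^7 - 1 = 127
By day 7: 2^8 - 1 = 255
By day 8: 2^9 - 1 = 511
By day 8: 511 surreal numbers.

511


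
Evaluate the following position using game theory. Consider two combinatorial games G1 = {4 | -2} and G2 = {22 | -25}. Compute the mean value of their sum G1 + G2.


G1 = {4 | -2}, G2 = {22 | -25}
Each is a switch {a | b} with numbers a > b; its mean value is (a + b)/2, and mean value is additive over game sums: m(G1 + G2) = m(G1) + m(G2).
Mean of G1 = (4 + (-2))/2 = 2/2 = 1
Mean of G2 = (22 + (-25))/2 = -3/2 = -3/2
Mean of G1 + G2 = 1 + -3/2 = -1/2

-1/2


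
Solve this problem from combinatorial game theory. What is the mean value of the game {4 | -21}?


Game = {4 | -21}, a switch {a | b} with numbers a > b.
Its thermograph has left wall a - t and right wall b + t, which meet at t = (a - b)/2, where both equal (a + b)/2. So the mast (mean value) is at (a + b)/2.
Mean = (4 + (-21))/2 = -17/2 = -17/2

-17/2


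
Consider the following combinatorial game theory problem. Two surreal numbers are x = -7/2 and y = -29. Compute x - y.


x = -7/2, y = -29
Converting to common denominator: 2
x = -7/2, y = -58/2
x - y = -7/2 - -29 = 51/2

51/2


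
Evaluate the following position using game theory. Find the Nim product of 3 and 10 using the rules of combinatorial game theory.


Nim multiplication is bilinear over XOR: (u XOR v) * w = (u*w) XOR (v*w).
So we split each operand into its bit components and XOR the pairwise Nim products.
3 = 1 + 2 (as XOR of powers of 2).
10 = 2 + 8 (as XOR of powers of 2).
Using the standard Nim-product table on single bits:
  2*2 = 3,   2*4 = 8,   2*8 = 12,
  4*4 = 6,   4*8 = 11,  8*8 = 13,
and  1*x = x (identity), k*l = l*k (commutative).
Pairwise Nim products:
  1 * 2 = 2
  1 * 8 = 8
  2 * 2 = 3
  2 * 8 = 12
XOR them: 2 XOR 8 XOR 3 XOR 12 = 5.
Result: 3 * 10 = 5 (in Nim).

5


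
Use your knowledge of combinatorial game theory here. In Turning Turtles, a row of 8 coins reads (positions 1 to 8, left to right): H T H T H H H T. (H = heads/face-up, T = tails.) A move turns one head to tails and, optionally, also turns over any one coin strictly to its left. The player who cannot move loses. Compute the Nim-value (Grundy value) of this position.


Coins: H T H T H H H T
Key fact: a single head at position k behaves exactly like a Nim heap of size k (turning it to T and optionally flipping a coin at j < k corresponds to moving the heap from k to j, or to 0), and heads combine as a disjunctive sum (two heads at the same place would cancel, matching j XOR j = 0). So the Nim-value is the XOR of the 1-indexed positions of the heads.
Face-up positions (1-indexed): [1, 3, 5, 6, 7]
XOR 0 with 1: 0 XOR 1 = 1
XOR 1 with 3: 1 XOR 3 = 2
XOR 2 with 5: 2 XOR 5 = 7
XOR 7 with 6: 7 XOR 6 = 1
XOR 1 with 7: 1 XOR 7 = 6
Nim-value = 6

6


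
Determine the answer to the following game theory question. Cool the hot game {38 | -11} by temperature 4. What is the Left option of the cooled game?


Original game: {38 | -11} (a switch {a | b} with a > b).
Cooling by t (for t below the temperature (a - b)/2 = 49/2) taxes each move by t: {a | b} cooled by t is {a - t | b + t}.
Cooling amount: t = 4
Cooled Left option: 38 - 4 = 34
Cooled Right option: -11 + 4 = -7
Cooled game: {34 | -7}
Left option = 34

34


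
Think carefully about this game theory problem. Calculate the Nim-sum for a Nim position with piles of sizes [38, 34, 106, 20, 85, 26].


We need the XOR (exclusive or) of all pile sizes.
After XOR-ing pile 1 (size 38): 0 XOR 38 = 38
After XOR-ing pile 2 (size 34): 38 XOR 34 = 4
After XOR-ing pile 3 (size 106): 4 XOR 106 = 110
After XOR-ing pile 4 (size 20): 110 XOR 20 = 122
After XOR-ing pile 5 (size 85): 122 XOR 85 = 47
After XOR-ing pile 6 (size 26): 47 XOR 26 = 53
The Nim-value of this position is 53.

53


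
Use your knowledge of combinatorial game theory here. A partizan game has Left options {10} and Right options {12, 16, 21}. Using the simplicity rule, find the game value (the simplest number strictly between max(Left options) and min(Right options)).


Left options: {10}, max = 10
Right options: {12, 16, 21}, min = 12
All options are numbers and max(Left) < min(Right), so by the simplicity theorem the value is the simplest (earliest-born) number strictly between 10 and 12.
The only integer strictly between 10 and 12 is 11.
No non-integer in the interval can be simpler: if x is a non-integer in the interval, then floor(x) or ceil(x) also lies in the interval (the interval contains an integer), and both are proper prefixes of x's sign expansion, i.e. born earlier. So the game value is 11.
Game value = 11

11


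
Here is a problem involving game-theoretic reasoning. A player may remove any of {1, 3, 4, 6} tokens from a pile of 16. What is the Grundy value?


The subtraction set is S = {1, 3, 4, 6}.
G(k) = mex{ G(k - s) : s in S, s <= k }. We compute iteratively: G(0) = 0.
G(1) = mex({0}) = 1
G(2) = mex({1}) = 0
G(3) = mex({0}) = 1
G(4) = mex({0, 1}) = 2
G(5) = mex({0, 1, 2}) = 3
G(6) = mex({0, 1, 3}) = 2
G(7) = mex({1, 2}) = 0
G(8) = mex({0, 2, 3}) = 1
G(9) = mex({1, 2, 3}) = 0
G(10) = mex({0, 2}) = 1
G(11) = mex({0, 1, 3}) = 2
G(12) = mex({0, 1, 2}) = 3
Observe that G(7)..G(12) = 0, 1, 0, 1, 2, 3 repeats G(0)..G(5) = 0, 1, 0, 1, 2, 3.
For k >= max(S) = 6, G(k) is determined by the previous 6 values G(k-6)..G(k-1); a window of 6 consecutive values has recurred shifted by 7, so by induction G(k + 7) = G(k) for all k >= 0: the sequence is periodic from the start with period 7.
One period: G(0..6) = 0, 1, 0, 1, 2, 3, 2.
16 mod 7 = 2, so G(16) = G(2) = 0.

0


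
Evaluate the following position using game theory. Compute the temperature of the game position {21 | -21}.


The game is {21 | -21}, a switch {a | b} with numbers a > b.
Cooling {a | b} by t gives {a - t | b + t}, which stops being hot when a - t = b + t, i.e. at t = (a - b)/2. So the temperature of a switch is (a - b)/2.
Temperature = (Left option - Right option) / 2
= (21 - (-21)) / 2
= 42 / 2
= 21

21


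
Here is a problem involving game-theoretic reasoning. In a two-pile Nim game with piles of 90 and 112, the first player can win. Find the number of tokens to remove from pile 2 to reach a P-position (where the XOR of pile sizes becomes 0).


Piles: 90 and 112
Current XOR: 90 XOR 112 = 42 (non-zero, so this is an N-position).
To make the XOR zero, we need to find a move that balances the piles.
For pile 2 (size 112): target = 112 XOR 42 = 90
We reduce pile 2 from 112 to 90.
Tokens removed: 112 - 90 = 22
Verification: 90 XOR 90 = 0

22


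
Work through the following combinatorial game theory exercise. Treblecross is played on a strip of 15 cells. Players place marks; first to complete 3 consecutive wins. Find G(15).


Treblecross: place X on empty cells; 3-in-a-row wins.
Playing within two cells of an existing X lets the opponent win at once, so sensible play treats the cells i-2..i+2 around each X as dead. The player left with no safe cell loses, so this is a normal-play take-away game on strips of safe cells.
Placing X at cell i (0-indexed) of a strip of k safe cells leaves independent strips of sizes max(0, i-2) and max(0, k-i-3). Hence G(k) = mex{ G(max(0,i-2)) XOR G(max(0,k-i-3)) : 0 <= i < k }, with G(0) = 0.
G(1): splits (0,0):0^0=0 -> mex({0}) = 1
G(2): splits (0,0):0^0=0 -> mex({0}) = 1
G(3): splits (0,0):0^0=0 -> mex({0}) = 1
G(4): splits (0,1):0^1=1 (0,0):0^0=0 -> mex({0, 1}) = 2
G(5): splits (0,2):0^1=1 (0,1):0^1=1 (0,0):0^0=0 -> mex({0, 1}) = 2
G(6) = mex({1}) = 0
G(7) = mex({0, 1, 2}) = 3
G(8) = mex({0, 1, 2}) = 3
G(9) = mex({0, 2}) = 1
G(10) = mex({0, 2, 3}) = 1
G(11) = mex({0, 3}) = 1
G(12) = mex({1, 3}) = 0
G(13) = mex({0, 1, 2, 3}) = 4
G(14) = mex({0, 1, 2}) = 3
G(15) = mex({0, 1, 2}) = 3
Therefore G(15) = 3.

3


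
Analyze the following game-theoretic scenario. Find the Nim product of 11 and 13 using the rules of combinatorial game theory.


Nim multiplication is bilinear over XOR: (u XOR v) * w = (u*w) XOR (v*w).
So we split each operand into its bit components and XOR the pairwise Nim products.
11 = 1 + 2 + 8 (as XOR of powers of 2).
13 = 1 + 4 + 8 (as XOR of powers of 2).
Using the standard Nim-product table on single bits:
  2*2 = 3,   2*4 = 8,   2*8 = 12,
  4*4 = 6,   4*8 = 11,  8*8 = 13,
and  1*x = x (identity), k*l = l*k (commutative).
Pairwise Nim products:
  1 * 1 = 1
  1 * 4 = 4
  1 * 8 = 8
  2 * 1 = 2
  2 * 4 = 8
  2 * 8 = 12
  8 * 1 = 8
  8 * 4 = 11
  8 * 8 = 13
XOR them: 1 XOR 4 XOR 8 XOR 2 XOR 8 XOR 12 XOR 8 XOR 11 XOR 13 = 5.
Result: 11 * 13 = 5 (in Nim).

5


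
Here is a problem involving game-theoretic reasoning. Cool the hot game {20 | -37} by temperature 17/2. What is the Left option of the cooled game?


Original game: {20 | -37} (a switch {a | b} with a > b).
Cooling by t (for t below the temperature (a - b)/2 = 57/2) taxes each move by t: {a | b} cooled by t is {a - t | b + t}.
Cooling amount: t = 17/2
Cooled Left option: 20 - 17/2 = 23/2
Cooled Right option: -37 + 17/2 = -57/2
Cooled game: {23/2 | -57/2}
Left option = 23/2

23/2


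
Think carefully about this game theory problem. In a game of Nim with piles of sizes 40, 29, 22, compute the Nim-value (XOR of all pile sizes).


We need the XOR (exclusive or) of all pile sizes.
After XOR-ing pile 1 (size 40): 0 XOR 40 = 40
After XOR-ing pile 2 (size 29): 40 XOR 29 = 53
After XOR-ing pile 3 (size 22): 53 XOR 22 = 35
The Nim-value of this position is 35.

35


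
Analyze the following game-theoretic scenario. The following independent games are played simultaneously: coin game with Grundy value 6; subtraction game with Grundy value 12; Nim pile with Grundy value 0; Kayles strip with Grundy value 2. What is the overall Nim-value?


By the Sprague-Grundy theorem, the Grundy value of a sum of games is the XOR of individual Grundy values.
coin game: Grundy value = 6. Running XOR: 0 XOR 6 = 6
subtraction game: Grundy value = 12. Running XOR: 6 XOR 12 = 10
Nim pile: Grundy value = 0. Running XOR: 10 XOR 0 = 10
Kayles strip: Grundy value = 2. Running XOR: 10 XOR 2 = 8
The combined Grundy value is 8.

8


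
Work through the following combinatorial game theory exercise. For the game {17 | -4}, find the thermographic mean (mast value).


Game = {17 | -4}, a switch {a | b} with numbers a > b.
Its thermograph has left wall a - t and right wall b + t, which meet at t = (a - b)/2, where both equal (a + b)/2. So the mast (mean value) is at (a + b)/2.
Mean = (17 + (-4))/2 = 13/2 = 13/2

13/2


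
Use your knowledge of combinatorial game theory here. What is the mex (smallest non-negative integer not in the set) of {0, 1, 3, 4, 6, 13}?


Set = {0, 1, 3, 4, 6, 13}
0 is in the set.
1 is in the set.
2 is NOT in the set. This is the mex.
mex = 2

2


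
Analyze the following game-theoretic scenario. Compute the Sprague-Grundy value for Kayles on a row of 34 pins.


Kayles: a move removes 1 or 2 adjacent pins from a contiguous row.
Removing pins from a row of k leaves two independent rows (a, b) with a + b = k - 1 (one pin) or a + b = k - 2 (two pins); an end removal gives a = 0.
By Sprague-Grundy, G(k) = mex{ G(a) XOR G(b) } over all these splits. G(0) = 0.
G(1): splits (0,0):0^0=0 -> mex({0}) = 1
G(2): splits (0,1):0^1=1 (0,0):0^0=0 -> mex({0, 1}) = 2
G(3): splits (0,2):0^2=2 (1,1):1^1=0 (0,1):0^1=1 -> mex({0, 1, 2}) = 3
G(4): splits (0,3):0^3=3 (1,2):1^2=3 (0,2):0^2=2 (1,1):1^1=0 -> mex({0, 2, 3}) = 1
G(5): splits (0,4):0^1=1 (1,3):1^3=2 (2,2):2^2=0 (0,3):0^3=3 (1,2):1^2=3 -> mex({0, 1, 2, 3}) = 4
G(6) = mex({0, 1, 2, 4}) = 3
G(7) = mex({0, 1, 3, 4, 5}) = 2
G(8) = mex({0, 2, 3, 5, 6}) = 1
G(9) = mex({0, 1, 2, 3, 6, 7}) = 4
G(10) = mex({0, 1, 3, 4, 5, 7}) = 2
G(11) = mex({0, 1, 2, 3, 4, 5}) = 6
G(12) = mex({0, 1, 2, 3, 5, 6, 7}) = 4
G(13) = mex({0, 2, 3, 4, 6, 7}) = 1
G(14) = mex({0, 1, 4, 5, 6, 7}) = 2
G(15) = mex({0, 1, 2, 3, 4, 5, 6}) = 7
G(16) = mex({0, 2, 3, 5, 6, 7}) = 1
G(17) = mex({0, 1, 2, 3, 5, 6, 7}) = 4
G(18) = mex({0, 1, 2, 4, 5, 6}) = 3
G(19) = mex({0, 1, 3, 4, 5, 7}) = 2
G(20) = mex({0, 2, 3, 4, 5, 6, 7}) = 1
G(21) = mex({0, 1, 2, 3, 5, 6, 7}) = 4
G(22) = mex({0, 1, 2, 3, 4, 5, 7}) = 6
G(23) = mex({0, 1, 2, 3, 4, 5, 6}) = 7
G(24) = mex({0, 1, 2, 3, 5, 6, 7}) = 4
G(25) = mex({0, 2, 3, 4, 6, 7}) = 1
G(26) = mex({0, 1, 3, 4, 5, 6, 7}) = 2
G(27) = mex({0, 1, 2, 3, 4, 5, 6, 7}) = 8
G(28) = mex({0, 1, 2, 3, 4, 6, 7, 8}) = 5
G(29) = mex({0, 1, 2, 3, 5, 6, 7, 8, 9}) = 4
G(30) = mex({0, 1, 2, 3, 4, 5, 6, 9, 10}) = 7
G(31) = mex({0, 1, 3, 4, 5, 7, 10, 11}) = 2
G(32) = mex({0, 2, 3, 4, 5, 6, 7, 9, 11}) = 1
G(33) = mex({0, 1, 2, 3, 4, 5, 6, 7, 9, 12}) = 8
G(34) = mex({0, 1, 2, 3, 4, 5, 7, 8, 11, 12}) = 6
Therefore G(34) = 6.

6


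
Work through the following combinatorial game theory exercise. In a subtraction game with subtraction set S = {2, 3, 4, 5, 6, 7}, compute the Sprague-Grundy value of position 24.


The subtraction set is S = {2, 3, 4, 5, 6, 7}.
G(k) = mex{ G(k - s) : s in S, s <= k }. We compute iteratively: G(0) = 0.
G(1) = mex({}) = 0
G(2) = mex({0}) = 1
G(3) = mex({0}) = 1
G(4) = mex({0, 1}) = 2
G(5) = mex({0, 1}) = 2
G(6) = mex({0, 1, 2}) = 3
G(7) = mex({0, 1, 2}) = 3
G(8) = mex({0, 1, 2, 3}) = 4
G(9) = mex({1, 2, 3}) = 0
G(10) = mex({1, 2, 3, 4}) = 0
G(11) = mex({0, 2, 3, 4}) = 1
G(12) = mex({0, 2, 3, 4}) = 1
G(13) = mex({0, 1, 3, 4}) = 2
G(14) = mex({0, 1, 3, 4}) = 2
G(15) = mex({0, 1, 2, 4}) = 3
Observe that G(9)..G(15) = 0, 0, 1, 1, 2, 2, 3 repeats G(0)..G(6) = 0, 0, 1, 1, 2, 2, 3.
For k >= max(S) = 7, G(k) is determined by the previous 7 values G(k-7)..G(k-1); a window of 7 consecutive values has recurred shifted by 9, so by induction G(k + 9) = G(k) for all k >= 0: the sequence is periodic from the start with period 9.
One period: G(0..8) = 0, 0, 1, 1, 2, 2, 3, 3, 4.
24 mod 9 = 6, so G(24) = G(6) = 3.

3


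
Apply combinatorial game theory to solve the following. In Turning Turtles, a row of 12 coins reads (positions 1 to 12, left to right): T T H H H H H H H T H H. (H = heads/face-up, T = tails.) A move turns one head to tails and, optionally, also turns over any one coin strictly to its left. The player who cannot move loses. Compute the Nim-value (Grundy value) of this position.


Coins: T T H H H H H H H T H H
Key fact: a single head at position k behaves exactly like a Nim heap of size k (turning it to T and optionally flipping a coin at j < k corresponds to moving the heap from k to j, or to 0), and heads combine as a disjunctive sum (two heads at the same place would cancel, matching j XOR j = 0). So the Nim-value is the XOR of the 1-indexed positions of the heads.
Face-up positions (1-indexed): [3, 4, 5, 6, 7, 8, 9, 11, 12]
XOR 0 with 3: 0 XOR 3 = 3
XOR 3 with 4: 3 XOR 4 = 7
XOR 7 with 5: 7 XOR 5 = 2
XOR 2 with 6: 2 XOR 6 = 4
XOR 4 with 7: 4 XOR 7 = 3
XOR 3 with 8: 3 XOR 8 = 11
XOR 11 with 9: 11 XOR 9 = 2
XOR 2 with 11: 2 XOR 11 = 9
XOR 9 with 12: 9 XOR 12 = 5
Nim-value = 5

5


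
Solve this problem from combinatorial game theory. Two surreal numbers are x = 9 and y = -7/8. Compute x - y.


x = 9, y = -7/8
Converting to common denominator: 8
x = 72/8, y = -7/8
x - y = 9 - -7/8 = 79/8

79/8


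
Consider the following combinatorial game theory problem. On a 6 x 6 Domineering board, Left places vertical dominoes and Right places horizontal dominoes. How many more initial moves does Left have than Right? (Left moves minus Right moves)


Board is 6 x 6 (rows x cols).
Left (vertical) placements: (rows-1) * cols = 5 * 6 = 30
Right (horizontal) placements: rows * (cols-1) = 6 * 5 = 30
Advantage = Left - Right = 30 - 30 = 0

0


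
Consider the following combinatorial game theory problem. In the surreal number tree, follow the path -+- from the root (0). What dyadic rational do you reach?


Sign expansion: -+-
Rule: track bounds (lo, hi), initially (-inf, +inf). On '+', the current value becomes lo and we move to the simplest number in (value, hi): value + 1 if hi = +inf, otherwise the midpoint (value + hi)/2. On '-', the current value becomes hi and we move to value - 1 if lo = -inf, otherwise the midpoint (lo + value)/2.
Start at 0.
Step 1: sign = -, move left. Bounds: (-inf, 0). Value = -1
Step 2: sign = +, move right. Bounds: (-1, 0). Value = -1/2
Step 3: sign = -, move left. Bounds: (-1, -1/2). Value = -3/4
The surreal number with sign expansion -+- is -3/4.

-3/4


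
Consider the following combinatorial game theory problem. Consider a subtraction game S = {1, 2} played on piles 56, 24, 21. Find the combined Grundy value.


Subtraction set: {1, 2}
For this subtraction set, G(n) = n mod 3 (period = max + 1 = 3).
Pile 1 (size 56): G(56) = 56 mod 3 = 2
Pile 2 (size 24): G(24) = 24 mod 3 = 0
Pile 3 (size 21): G(21) = 21 mod 3 = 0
Total Grundy value = XOR of all: 2 XOR 0 XOR 0 = 2

2


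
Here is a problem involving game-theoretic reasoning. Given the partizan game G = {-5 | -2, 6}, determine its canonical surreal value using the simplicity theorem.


Left options: {-5}, max = -5
Right options: {-2, 6}, min = -2
All options are numbers and max(Left) < min(Right), so by the simplicity theorem the value is the simplest (earliest-born) number strictly between -5 and -2.
Integers -4 through -3 all lie strictly between -5 and -2.
Among integers, the simplest (lowest birthday = smallest |n|; 0 is born on day 0, +-n on day n) is -3.
No non-integer in the interval can be simpler: if x is a non-integer in the interval, then floor(x) or ceil(x) also lies in the interval (the interval contains an integer), and both are proper prefixes of x's sign expansion, i.e. born earlier. So the game value is -3.
Game value = -3

-3


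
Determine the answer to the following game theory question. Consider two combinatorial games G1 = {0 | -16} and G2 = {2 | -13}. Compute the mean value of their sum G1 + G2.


G1 = {0 | -16}, G2 = {2 | -13}
Each is a switch {a | b} with numbers a > b; its mean value is (a + b)/2, and mean value is additive over game sums: m(G1 + G2) = m(G1) + m(G2).
Mean of G1 = (0 + (-16))/2 = -16/2 = -8
Mean of G2 = (2 + (-13))/2 = -11/2 = -11/2
Mean of G1 + G2 = -8 + -11/2 = -27/2

-27/2


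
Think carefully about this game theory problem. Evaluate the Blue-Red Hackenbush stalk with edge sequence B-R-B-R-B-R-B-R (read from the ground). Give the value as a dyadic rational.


Edges (from ground): B-R-B-R-B-R-B-R
By Berlekamp's sign-expansion rule, a Blue-Red Hackenbush stalk has the value of the surreal number whose sign sequence is the edge sequence with B -> + and R -> -.
Sign sequence: +-+-+-+-
Trace the sign expansion in the surreal number tree, starting from 0:
Edge 1: B (sign +) -> bounds (0, +inf), value = 1
Edge 2: R (sign -) -> bounds (0, 1), value = 1/2
Edge 3: B (sign +) -> bounds (1/2, 1), value = 3/4
Edge 4: R (sign -) -> bounds (1/2, 3/4), value = 5/8
Edge 5: B (sign +) -> bounds (5/8, 3/4), value = 11/16
Edge 6: R (sign -) -> bounds (5/8, 11/16), value = 21/32
Edge 7: B (sign +) -> bounds (21/32, 11/16), value = 43/64
Edge 8: R (sign -) -> bounds (21/32, 43/64), value = 85/128
Game value = 85/128

85/128


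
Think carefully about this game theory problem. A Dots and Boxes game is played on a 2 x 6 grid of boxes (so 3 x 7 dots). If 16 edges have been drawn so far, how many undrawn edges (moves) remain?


Grid: 2 x 6 boxes, i.e. 3 rows and 7 columns of dots.
Horizontal edges: (rows + 1) * cols = 3 * 6 = 18
Vertical edges: rows * (cols + 1) = 2 * 7 = 14
Total edges: 18 + 14 = 32
Edges drawn: 16
Remaining: 32 - 16 = 16

16


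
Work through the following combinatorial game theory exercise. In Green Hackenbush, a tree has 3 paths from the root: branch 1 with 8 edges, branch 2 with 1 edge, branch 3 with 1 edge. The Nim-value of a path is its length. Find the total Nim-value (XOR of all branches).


The tree has 3 branches from the ground vertex.
In Green Hackenbush, the Nim-value of a simple path of length k is k.
Branch 1: length 8, Nim-value = 8
Branch 2: length 1, Nim-value = 1
Branch 3: length 1, Nim-value = 1
Total Nim-value = XOR of all branch values:
0 XOR 8 = 8
8 XOR 1 = 9
9 XOR 1 = 8
Nim-value of the tree = 8

8


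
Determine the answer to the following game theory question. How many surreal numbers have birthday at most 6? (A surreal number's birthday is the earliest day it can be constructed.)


Day 0: {|} = 0 is born. Count = 1.
Day n: the number of surreal numbers born by day n is 2^(n+1) - 1.
By day 0: 2^1 - 1 = 1
By day 1: 2^2 - 1 = 3
By day 2: 2^3 - 1 = 7
By day 3: 2^4 - 1 = 15
By day 4: 2^5 - 1 = 31
By day 5: 2^6 - 1 = 63
By day 6: 2^7 - 1 = 127
By day 6: 127 surreal numbers.

127


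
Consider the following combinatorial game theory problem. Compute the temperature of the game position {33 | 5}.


The game is {33 | 5}, a switch {a | b} with numbers a > b.
Cooling {a | b} by t gives {a - t | b + t}, which stops being hot when a - t = b + t, i.e. at t = (a - b)/2. So the temperature of a switch is (a - b)/2.
Temperature = (Left option - Right option) / 2
= (33 - (5)) / 2
= 28 / 2
= 14

14


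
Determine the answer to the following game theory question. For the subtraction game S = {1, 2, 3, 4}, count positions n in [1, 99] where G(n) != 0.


Subtraction set S = {1, 2, 3, 4}, so G(n) = n mod 5.
G(n) = 0 when n is a multiple of 5.
Multiples of 5 in [1, 99]: 19
N-positions (nonzero Grundy) = 99 - 19 = 80

80


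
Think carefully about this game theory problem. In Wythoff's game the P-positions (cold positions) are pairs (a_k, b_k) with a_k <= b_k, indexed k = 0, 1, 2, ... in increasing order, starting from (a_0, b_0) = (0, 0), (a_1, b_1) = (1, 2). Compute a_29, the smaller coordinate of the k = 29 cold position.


By Wythoff's theorem, a_k = floor(k * phi) and b_k = floor(k * phi^2) = a_k + k, where phi = (1 + sqrt(5))/2 is the golden ratio.
phi = (1 + sqrt(5))/2 = 1.618034
k = 29
k * phi = 29 * 1.618034 = 46.922986
a_29 = floor(k * phi) = 46

46


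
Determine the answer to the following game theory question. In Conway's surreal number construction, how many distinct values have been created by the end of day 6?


Day 0: {|} = 0 is born. Count = 1.
Day n: the number of surreal numbers born by day n is 2^(n+1) - 1.
By day 0: 2^1 - 1 = 1
By day 1: 2^2 - 1 = 3
By day 2: 2^3 - 1 = 7
By day 3: 2^4 - 1 = 15
By day 4: 2^5 - 1 = 31
By day 5: 2^6 - 1 = 63
By day 6: 2^7 - 1 = 127
By day 6: 127 surreal numbers.

127


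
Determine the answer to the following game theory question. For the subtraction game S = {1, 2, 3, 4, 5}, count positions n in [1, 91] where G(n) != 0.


Subtraction set S = {1, 2, 3, 4, 5}, so G(n) = n mod 6.
G(n) = 0 when n is a multiple of 6.
Multiples of 6 in [1, 91]: 15
N-positions (nonzero Grundy) = 91 - 15 = 76

76


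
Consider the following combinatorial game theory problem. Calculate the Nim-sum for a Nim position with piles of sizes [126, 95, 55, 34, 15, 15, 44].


We need the XOR (exclusive or) of all pile sizes.
After XOR-ing pile 1 (size 126): 0 XOR 126 = 126
After XOR-ing pile 2 (size 95): 126 XOR 95 = 33
After XOR-ing pile 3 (size 55): 33 XOR 55 = 22
After XOR-ing pile 4 (size 34): 22 XOR 34 = 52
After XOR-ing pile 5 (size 15): 52 XOR 15 = 59
After XOR-ing pile 6 (size 15): 59 XOR 15 = 52
After XOR-ing pile 7 (size 44): 52 XOR 44 = 24
The Nim-value of this position is 24.

24


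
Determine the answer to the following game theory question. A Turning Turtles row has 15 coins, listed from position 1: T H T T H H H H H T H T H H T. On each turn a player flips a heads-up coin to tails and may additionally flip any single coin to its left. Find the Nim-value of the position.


Coins: T H T T H H H H H T H T H H T
Key fact: a single head at position k behaves exactly like a Nim heap of size k (turning it to T and optionally flipping a coin at j < k corresponds to moving the heap from k to j, or to 0), and heads combine as a disjunctive sum (two heads at the same place would cancel, matching j XOR j = 0). So the Nim-value is the XOR of the 1-indexed positions of the heads.
Face-up positions (1-indexed): [2, 5, 6, 7, 8, 9, 11, 13, 14]
XOR 0 with 2: 0 XOR 2 = 2
XOR 2 with 5: 2 XOR 5 = 7
XOR 7 with 6: 7 XOR 6 = 1
XOR 1 with 7: 1 XOR 7 = 6
XOR 6 with 8: 6 XOR 8 = 14
XOR 14 with 9: 14 XOR 9 = 7
XOR 7 with 11: 7 XOR 11 = 12
XOR 12 with 13: 12 XOR 13 = 1
XOR 1 with 14: 1 XOR 14 = 15
Nim-value = 15

15


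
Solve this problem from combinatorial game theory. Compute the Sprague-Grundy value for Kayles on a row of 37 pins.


Kayles: a move removes 1 or 2 adjacent pins from a contiguous row.
Removing pins from a row of k leaves two independent rows (a, b) with a + b = k - 1 (one pin) or a + b = k - 2 (two pins); an end removal gives a = 0.
By Sprague-Grundy, G(k) = mex{ G(a) XOR G(b) } over all these splits. G(0) = 0.
G(1): splits (0,0):0^0=0 -> mex({0}) = 1
G(2): splits (0,1):0^1=1 (0,0):0^0=0 -> mex({0, 1}) = 2
G(3): splits (0,2):0^2=2 (1,1):1^1=0 (0,1):0^1=1 -> mex({0, 1, 2}) = 3
G(4): splits (0,3):0^3=3 (1,2):1^2=3 (0,2):0^2=2 (1,1):1^1=0 -> mex({0, 2, 3}) = 1
G(5): splits (0,4):0^1=1 (1,3):1^3=2 (2,2):2^2=0 (0,3):0^3=3 (1,2):1^2=3 -> mex({0, 1, 2, 3}) = 4
G(6) = mex({0, 1, 2, 4}) = 3
G(7) = mex({0, 1, 3, 4, 5}) = 2
G(8) = mex({0, 2, 3, 5, 6}) = 1
G(9) = mex({0, 1, 2, 3, 6, 7}) = 4
G(10) = mex({0, 1, 3, 4, 5, 7}) = 2
G(11) = mex({0, 1, 2, 3, 4, 5}) = 6
G(12) = mex({0, 1, 2, 3, 5, 6, 7}) = 4
G(13) = mex({0, 2, 3, 4, 6, 7}) = 1
G(14) = mex({0, 1, 4, 5, 6, 7}) = 2
G(15) = mex({0, 1, 2, 3, 4, 5, 6}) = 7
G(16) = mex({0, 2, 3, 5, 6, 7}) = 1
G(17) = mex({0, 1, 2, 3, 5, 6, 7}) = 4
G(18) = mex({0, 1, 2, 4, 5, 6}) = 3
G(19) = mex({0, 1, 3, 4, 5, 7}) = 2
G(20) = mex({0, 2, 3, 4, 5, 6, 7}) = 1
G(21) = mex({0, 1, 2, 3, 5, 6, 7}) = 4
G(22) = mex({0, 1, 2, 3, 4, 5, 7}) = 6
G(23) = mex({0, 1, 2, 3, 4, 5, 6}) = 7
G(24) = mex({0, 1, 2, 3, 5, 6, 7}) = 4
G(25) = mex({0, 2, 3, 4, 6, 7}) = 1
G(26) = mex({0, 1, 3, 4, 5, 6, 7}) = 2
G(27) = mex({0, 1, 2, 3, 4, 5, 6, 7}) = 8
G(28) = mex({0, 1, 2, 3, 4, 6, 7, 8}) = 5
G(29) = mex({0, 1, 2, 3, 5, 6, 7, 8, 9}) = 4
G(30) = mex({0, 1, 2, 3, 4, 5, 6, 9, 10}) = 7
G(31) = mex({0, 1, 3, 4, 5, 7, 10, 11}) = 2
G(32) = mex({0, 2, 3, 4, 5, 6, 7, 9, 11}) = 1
G(33) = mex({0, 1, 2, 3, 4, 5, 6, 7, 9, 12}) = 8
G(34) = mex({0, 1, 2, 3, 4, 5, 7, 8, 11, 12}) = 6
G(35) = mex({0, 1, 2, 3, 4, 5, 6, 8, 9, 10, 11}) = 7
G(36) = mex({0, 1, 2, 3, 5, 6, 7, 9, 10}) = 4
G(37) = mex({0, 2, 3, 4, 6, 7, 9, 10, 11, 12}) = 1
Therefore G(37) = 1.

1


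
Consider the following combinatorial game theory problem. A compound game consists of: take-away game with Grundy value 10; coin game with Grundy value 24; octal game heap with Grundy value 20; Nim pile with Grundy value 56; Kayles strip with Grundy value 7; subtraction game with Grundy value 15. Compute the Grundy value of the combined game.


By the Sprague-Grundy theorem, the Grundy value of a sum of games is the XOR of individual Grundy values.
take-away game: Grundy value = 10. Running XOR: 0 XOR 10 = 10
coin game: Grundy value = 24. Running XOR: 10 XOR 24 = 18
octal game heap: Grundy value = 20. Running XOR: 18 XOR 20 = 6
Nim pile: Grundy value = 56. Running XOR: 6 XOR 56 = 62
Kayles strip: Grundy value = 7. Running XOR: 62 XOR 7 = 57
subtraction game: Grundy value = 15. Running XOR: 57 XOR 15 = 54
The combined Grundy value is 54.

54


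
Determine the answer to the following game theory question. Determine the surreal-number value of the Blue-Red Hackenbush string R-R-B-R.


Edges (from ground): R-R-B-R
By Berlekamp's sign-expansion rule, a Blue-Red Hackenbush stalk has the value of the surreal number whose sign sequence is the edge sequence with B -> + and R -> -.
Sign sequence: --+-
Trace the sign expansion in the surreal number tree, starting from 0:
Edge 1: R (sign -) -> bounds (-inf, 0), value = -1
Edge 2: R (sign -) -> bounds (-inf, -1), value = -2
Edge 3: B (sign +) -> bounds (-2, -1), value = -3/2
Edge 4: R (sign -) -> bounds (-2, -3/2), value = -7/4
Game value = -7/4

-7/4


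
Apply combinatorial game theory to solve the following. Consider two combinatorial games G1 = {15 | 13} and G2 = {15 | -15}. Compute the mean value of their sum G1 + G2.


G1 = {15 | 13}, G2 = {15 | -15}
Each is a switch {a | b} with numbers a > b; its mean value is (a + b)/2, and mean value is additive over game sums: m(G1 + G2) = m(G1) + m(G2).
Mean of G1 = (15 + (13))/2 = 28/2 = 14
Mean of G2 = (15 + (-15))/2 = 0/2 = 0
Mean of G1 + G2 = 14 + 0 = 14

14


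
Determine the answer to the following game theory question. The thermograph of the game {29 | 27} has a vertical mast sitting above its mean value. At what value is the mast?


Game = {29 | 27}, a switch {a | b} with numbers a > b.
Its thermograph has left wall a - t and right wall b + t, which meet at t = (a - b)/2, where both equal (a + b)/2. So the mast (mean value) is at (a + b)/2.
Mean = (29 + (27))/2 = 56/2 = 28

28


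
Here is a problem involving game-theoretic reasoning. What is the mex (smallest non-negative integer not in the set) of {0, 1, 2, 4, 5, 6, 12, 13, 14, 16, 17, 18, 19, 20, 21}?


Set = {0, 1, 2, 4, 5, 6, 12, 13, 14, 16, 17, 18, 19, 20, 21}
0 is in the set.
1 is in the set.
2 is in the set.
3 is NOT in the set. This is the mex.
mex = 3

3


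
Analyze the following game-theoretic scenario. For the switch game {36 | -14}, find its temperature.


The game is {36 | -14}, a switch {a | b} with numbers a > b.
Cooling {a | b} by t gives {a - t | b + t}, which stops being hot when a - t = b + t, i.e. at t = (a - b)/2. So the temperature of a switch is (a - b)/2.
Temperature = (Left option - Right option) / 2
= (36 - (-14)) / 2
= 50 / 2
= 25

25


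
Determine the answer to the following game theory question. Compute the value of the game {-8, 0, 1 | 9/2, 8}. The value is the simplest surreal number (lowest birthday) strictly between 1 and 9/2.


Left options: {-8, 0, 1}, max = 1
Right options: {9/2, 8}, min = 9/2
All options are numbers and max(Left) < min(Right), so by the simplicity theorem the value is the simplest (earliest-born) number strictly between 1 and 9/2.
Integers 2 through 4 all lie strictly between 1 and 9/2.
Among integers, the simplest (lowest birthday = smallest |n|; 0 is born on day 0, +-n on day n) is 2.
No non-integer in the interval can be simpler: if x is a non-integer in the interval, then floor(x) or ceil(x) also lies in the interval (the interval contains an integer), and both are proper prefixes of x's sign expansion, i.e. born earlier. So the game value is 2.
Game value = 2

2
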